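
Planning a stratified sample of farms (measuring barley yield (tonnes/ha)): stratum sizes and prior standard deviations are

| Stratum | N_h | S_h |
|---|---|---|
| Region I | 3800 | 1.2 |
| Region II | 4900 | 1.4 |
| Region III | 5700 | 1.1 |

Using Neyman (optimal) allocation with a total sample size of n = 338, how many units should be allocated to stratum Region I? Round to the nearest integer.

87

Neyman allocation: n_h = n · N_h S_h / Σ N_i S_i, with n = 338.
  stratum Region I: N_h·S_h = 3800·1.2 = 4560.00
  stratum Region II: N_h·S_h = 4900·1.4 = 6860.00
  stratum Region III: N_h·S_h = 5700·1.1 = 6270.00
Σ N_h S_h = 17690.00
n for stratum Region I = 338·4560.00/17690.00 = 87.127 → 87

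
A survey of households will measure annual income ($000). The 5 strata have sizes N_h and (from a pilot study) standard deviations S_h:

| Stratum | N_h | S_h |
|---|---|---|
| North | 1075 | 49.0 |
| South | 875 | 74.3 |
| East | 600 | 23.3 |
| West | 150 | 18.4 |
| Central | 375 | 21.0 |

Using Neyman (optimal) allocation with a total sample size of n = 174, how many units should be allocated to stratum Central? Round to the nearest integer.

Neyman allocation: n_h = n · N_h S_h / Σ N_i S_i, with n = 174.
  stratum North: N_h·S_h = 1075·49.0 = 52675.00
  stratum South: N_h·S_h = 875·74.3 = 65012.50
  stratum East: N_h·S_h = 600·23.3 = 13980.00
  stratum West: N_h·S_h = 150·18.4 = 2760.00
  stratum Central: N_h·S_h = 375·21.0 = 7875.00
Σ N_h S_h = 142302.50
n for stratum Central = 174·7875.00/142302.50 = 9.629 → 10

10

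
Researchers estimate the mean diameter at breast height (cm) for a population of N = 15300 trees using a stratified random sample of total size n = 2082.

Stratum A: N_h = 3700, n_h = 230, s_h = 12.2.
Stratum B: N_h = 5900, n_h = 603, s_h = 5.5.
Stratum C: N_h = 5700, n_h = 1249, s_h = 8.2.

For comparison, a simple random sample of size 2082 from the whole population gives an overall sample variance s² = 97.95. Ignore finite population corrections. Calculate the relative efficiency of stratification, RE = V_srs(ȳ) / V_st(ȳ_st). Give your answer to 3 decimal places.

RE ≈ 0.891

V̂(ȳ_st) = Σ W_h² s_h²/n_h, with W_h = N_h/N and N = 15300:
  stratum A: (3700/15300)²·12.2²/230 = 0.0378453
  stratum B: (5900/15300)²·5.5²/603 = 0.00745984
  stratum C: (5700/15300)²·8.2²/1249 = 0.00747192
V_st = 0.0527771
V_srs = s²/n = 97.95/2082 = 0.0470461
Relative efficiency = V_srs / V_st = 0.0470461/0.0527771 = 0.8914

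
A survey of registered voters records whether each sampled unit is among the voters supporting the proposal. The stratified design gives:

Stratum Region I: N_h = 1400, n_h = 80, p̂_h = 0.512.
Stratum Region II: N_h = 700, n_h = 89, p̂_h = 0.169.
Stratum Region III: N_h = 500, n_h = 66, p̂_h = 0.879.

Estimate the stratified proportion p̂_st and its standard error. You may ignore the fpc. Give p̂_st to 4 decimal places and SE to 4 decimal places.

N = 2600; stratum weights W_h = N_h/N.
p̂_st = Σ W_h p̂_h = (1400·0.512 + 700·0.169 + 500·0.879)/2600 = 0.49023
V̂(p̂_st) = Σ W_h² p̂_h(1−p̂_h)/(n_h−1):
  stratum Region I: (1400/2600)²·0.512·0.488/79 = 0.000917006
  stratum Region II: (700/2600)²·0.169·0.831/88 = 0.000115679
  stratum Region III: (500/2600)²·0.879·0.121/65 = 6.05138e-05
V̂(p̂_st) = 0.0010932; SE = √V̂ = 0.0330636

p̂_st ≈ 0.4902, SE ≈ 0.0331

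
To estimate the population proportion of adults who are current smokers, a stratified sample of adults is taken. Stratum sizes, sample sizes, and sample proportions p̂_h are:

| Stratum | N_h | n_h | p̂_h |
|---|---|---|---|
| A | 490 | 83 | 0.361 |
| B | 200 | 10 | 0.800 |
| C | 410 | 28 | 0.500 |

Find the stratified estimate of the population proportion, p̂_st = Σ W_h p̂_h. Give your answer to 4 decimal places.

N = 1100; stratum weights W_h = N_h/N.
p̂_st = Σ W_h p̂_h = (490·0.361 + 200·0.800 + 410·0.500)/1100 = 0.49263

p̂_st ≈ 0.4926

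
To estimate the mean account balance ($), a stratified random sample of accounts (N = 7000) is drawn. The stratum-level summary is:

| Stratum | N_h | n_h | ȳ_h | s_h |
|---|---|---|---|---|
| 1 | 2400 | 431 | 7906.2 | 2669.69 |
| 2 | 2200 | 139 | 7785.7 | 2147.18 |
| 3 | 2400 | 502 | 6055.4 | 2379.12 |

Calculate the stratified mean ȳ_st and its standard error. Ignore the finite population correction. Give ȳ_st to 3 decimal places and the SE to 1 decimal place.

ȳ_st ≈ 7233.769, SE ≈ 80.9

ȳ_st = Σ W_h ȳ_h = (2400·7906.2 + 2200·7785.7 + 2400·6055.4)/7000 = 7233.76857
V̂(ȳ_st) = Σ W_h² s_h²/n_h, with W_h = N_h/N and N = 7000:
  stratum 1: (2400/7000)²·2669.69²/431 = 1943.89
  stratum 2: (2200/7000)²·2147.18²/139 = 3276.21
  stratum 3: (2400/7000)²·2379.12²/502 = 1325.43
V̂(ȳ_st) = 6545.52
SE(ȳ_st) = √6545.52 = 80.9044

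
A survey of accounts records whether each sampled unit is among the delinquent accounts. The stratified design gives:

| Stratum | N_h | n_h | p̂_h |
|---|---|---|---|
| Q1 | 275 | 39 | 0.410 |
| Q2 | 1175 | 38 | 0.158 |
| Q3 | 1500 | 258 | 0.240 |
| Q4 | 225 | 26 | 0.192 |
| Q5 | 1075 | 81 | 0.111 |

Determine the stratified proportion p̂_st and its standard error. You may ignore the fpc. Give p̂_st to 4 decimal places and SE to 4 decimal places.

N = 4250; stratum weights W_h = N_h/N.
p̂_st = Σ W_h p̂_h = (275·0.410 + 1175·0.158 + 1500·0.240 + 225·0.192 + 1075·0.111)/4250 = 0.19316
V̂(p̂_st) = Σ W_h² p̂_h(1−p̂_h)/(n_h−1):
  stratum Q1: (275/4250)²·0.410·0.590/38 = 2.66526e-05
  stratum Q2: (1175/4250)²·0.158·0.842/37 = 0.000274831
  stratum Q3: (1500/4250)²·0.240·0.760/257 = 8.8409e-05
  stratum Q4: (225/4250)²·0.192·0.808/25 = 1.73924e-05
  stratum Q5: (1075/4250)²·0.111·0.889/80 = 7.89176e-05
V̂(p̂_st) = 0.000486202; SE = √V̂ = 0.02205

p̂_st ≈ 0.1932, SE ≈ 0.0220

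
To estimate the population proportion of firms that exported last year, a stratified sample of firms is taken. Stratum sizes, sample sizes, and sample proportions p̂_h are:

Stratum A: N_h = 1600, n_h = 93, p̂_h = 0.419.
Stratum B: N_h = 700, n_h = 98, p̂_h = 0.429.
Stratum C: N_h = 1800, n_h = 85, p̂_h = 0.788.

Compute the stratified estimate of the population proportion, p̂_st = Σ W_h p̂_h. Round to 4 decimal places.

p̂_st ≈ 0.5827

N = 4100; stratum weights W_h = N_h/N.
p̂_st = Σ W_h p̂_h = (1600·0.419 + 700·0.429 + 1800·0.788)/4100 = 0.58271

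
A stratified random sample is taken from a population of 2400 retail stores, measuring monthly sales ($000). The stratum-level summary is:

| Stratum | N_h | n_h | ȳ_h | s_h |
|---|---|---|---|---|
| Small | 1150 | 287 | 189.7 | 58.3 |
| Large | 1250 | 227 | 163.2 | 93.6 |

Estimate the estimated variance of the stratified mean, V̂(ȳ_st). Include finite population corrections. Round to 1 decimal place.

V̂(ȳ_st) = Σ W_h² (1 − n_h/N_h) s_h²/n_h, with W_h = N_h/N and N = 2400:
  stratum Small: (1150/2400)²·(1 − 287/1150)·58.3²/287 = 2.04052
  stratum Large: (1250/2400)²·(1 − 227/1250)·93.6²/227 = 8.56819
V̂(ȳ_st) = 10.6087

V̂(ȳ_st) ≈ 10.6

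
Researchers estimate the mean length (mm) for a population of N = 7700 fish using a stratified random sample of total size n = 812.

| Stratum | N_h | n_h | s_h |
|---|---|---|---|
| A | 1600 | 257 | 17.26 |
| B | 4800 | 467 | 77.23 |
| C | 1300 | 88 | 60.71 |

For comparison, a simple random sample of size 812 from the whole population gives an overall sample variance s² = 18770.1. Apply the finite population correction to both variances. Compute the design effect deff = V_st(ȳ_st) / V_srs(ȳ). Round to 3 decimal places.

deff ≈ 0.273

V̂(ȳ_st) = Σ W_h² (1 − n_h/N_h) s_h²/n_h, with W_h = N_h/N and N = 7700:
  stratum A: (1600/7700)²·(1 − 257/1600)·17.26²/257 = 0.042011
  stratum B: (4800/7700)²·(1 − 467/4800)·77.23²/467 = 4.48026
  stratum C: (1300/7700)²·(1 − 88/1300)·60.71²/88 = 1.11302
V_st = 5.63529
V_srs = (1 − 812/7700)·18770.1/812 = 20.6782
deff = V_st / V_srs = 5.63529/20.6782 = 0.2725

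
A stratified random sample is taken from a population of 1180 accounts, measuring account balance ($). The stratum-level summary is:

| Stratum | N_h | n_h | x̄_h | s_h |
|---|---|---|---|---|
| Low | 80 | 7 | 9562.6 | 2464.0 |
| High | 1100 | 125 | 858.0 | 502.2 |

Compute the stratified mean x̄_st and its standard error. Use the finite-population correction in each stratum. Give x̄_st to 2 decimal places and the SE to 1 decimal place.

x̄_st = Σ W_h x̄_h = (80·9562.6 + 1100·858.0)/1180 = 1448.14237
V̂(x̄_st) = Σ W_h² (1 − n_h/N_h) s_h²/n_h, with W_h = N_h/N and N = 1180:
  stratum Low: (80/1180)²·(1 − 7/80)·2464.0²/7 = 3637.74
  stratum High: (1100/1180)²·(1 − 125/1100)·502.2²/125 = 1554.09
V̂(x̄_st) = 5191.84
SE(x̄_st) = √5191.84 = 72.0544

x̄_st ≈ 1448.14, SE ≈ 72.1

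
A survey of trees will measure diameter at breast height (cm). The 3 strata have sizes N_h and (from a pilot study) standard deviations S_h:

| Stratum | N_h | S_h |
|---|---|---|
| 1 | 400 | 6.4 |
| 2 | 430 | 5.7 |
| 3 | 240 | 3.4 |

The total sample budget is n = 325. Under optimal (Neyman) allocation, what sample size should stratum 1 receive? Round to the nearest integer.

143

Neyman allocation: n_h = n · N_h S_h / Σ N_i S_i, with n = 325.
  stratum 1: N_h·S_h = 400·6.4 = 2560.00
  stratum 2: N_h·S_h = 430·5.7 = 2451.00
  stratum 3: N_h·S_h = 240·3.4 = 816.00
Σ N_h S_h = 5827.00
n for stratum 1 = 325·2560.00/5827.00 = 142.784 → 143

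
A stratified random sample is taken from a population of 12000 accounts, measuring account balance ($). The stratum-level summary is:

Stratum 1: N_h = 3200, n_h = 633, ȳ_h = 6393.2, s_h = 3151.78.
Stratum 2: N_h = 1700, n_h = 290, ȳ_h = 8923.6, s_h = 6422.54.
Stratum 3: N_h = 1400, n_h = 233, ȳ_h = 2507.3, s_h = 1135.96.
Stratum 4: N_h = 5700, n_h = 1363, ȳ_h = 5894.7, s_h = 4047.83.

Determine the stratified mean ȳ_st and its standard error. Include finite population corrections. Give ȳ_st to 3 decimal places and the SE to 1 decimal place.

ȳ_st ≈ 6061.531, SE ≈ 73.4

ȳ_st = Σ W_h ȳ_h = (3200·6393.2 + 1700·8923.6 + 1400·2507.3 + 5700·5894.7)/12000 = 6061.53083
V̂(ȳ_st) = Σ W_h² (1 − n_h/N_h) s_h²/n_h, with W_h = N_h/N and N = 12000:
  stratum 1: (3200/12000)²·(1 − 633/3200)·3151.78²/633 = 895.203
  stratum 2: (1700/12000)²·(1 − 290/1700)·6422.54²/290 = 2367.67
  stratum 3: (1400/12000)²·(1 − 233/1400)·1135.96²/233 = 62.8357
  stratum 4: (5700/12000)²·(1 − 1363/5700)·4047.83²/1363 = 2063.72
V̂(ȳ_st) = 5389.43
SE(ȳ_st) = √5389.43 = 73.4127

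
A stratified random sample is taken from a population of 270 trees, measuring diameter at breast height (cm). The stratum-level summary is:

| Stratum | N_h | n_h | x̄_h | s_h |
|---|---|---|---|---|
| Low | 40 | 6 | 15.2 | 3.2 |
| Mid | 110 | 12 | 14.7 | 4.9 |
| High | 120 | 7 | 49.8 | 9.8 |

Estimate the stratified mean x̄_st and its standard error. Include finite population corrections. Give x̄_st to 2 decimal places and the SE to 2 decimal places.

x̄_st ≈ 30.37, SE ≈ 1.70

x̄_st = Σ W_h x̄_h = (40·15.2 + 110·14.7 + 120·49.8)/270 = 30.37407
V̂(x̄_st) = Σ W_h² (1 − n_h/N_h) s_h²/n_h, with W_h = N_h/N and N = 270:
  stratum Low: (40/270)²·(1 − 6/40)·3.2²/6 = 0.031839
  stratum Mid: (110/270)²·(1 − 12/110)·4.9²/12 = 0.295871
  stratum High: (120/270)²·(1 − 7/120)·9.8²/7 = 2.55203
V̂(x̄_st) = 2.87974
SE(x̄_st) = √2.87974 = 1.69698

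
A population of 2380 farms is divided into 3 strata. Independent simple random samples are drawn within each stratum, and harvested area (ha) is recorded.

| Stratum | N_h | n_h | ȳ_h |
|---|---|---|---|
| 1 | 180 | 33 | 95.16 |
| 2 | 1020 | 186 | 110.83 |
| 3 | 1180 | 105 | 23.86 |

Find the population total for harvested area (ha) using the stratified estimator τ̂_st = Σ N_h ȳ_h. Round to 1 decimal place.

τ̂_st ≈ 158330.2

τ̂_st = Σ N_h ȳ_h = 180·95.16 + 1020·110.83 + 1180·23.86 = 158330.2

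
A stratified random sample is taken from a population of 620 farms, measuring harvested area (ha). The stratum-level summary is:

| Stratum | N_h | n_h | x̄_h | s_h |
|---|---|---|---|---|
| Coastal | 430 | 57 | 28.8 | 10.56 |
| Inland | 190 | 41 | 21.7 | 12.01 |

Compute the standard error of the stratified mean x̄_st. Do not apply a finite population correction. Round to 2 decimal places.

SE(x̄_st) ≈ 1.13

V̂(x̄_st) = Σ W_h² s_h²/n_h, with W_h = N_h/N and N = 620:
  stratum Coastal: (430/620)²·10.56²/57 = 0.941037
  stratum Inland: (190/620)²·12.01²/41 = 0.330389
V̂(x̄_st) = 1.27143
SE(x̄_st) = √1.27143 = 1.12758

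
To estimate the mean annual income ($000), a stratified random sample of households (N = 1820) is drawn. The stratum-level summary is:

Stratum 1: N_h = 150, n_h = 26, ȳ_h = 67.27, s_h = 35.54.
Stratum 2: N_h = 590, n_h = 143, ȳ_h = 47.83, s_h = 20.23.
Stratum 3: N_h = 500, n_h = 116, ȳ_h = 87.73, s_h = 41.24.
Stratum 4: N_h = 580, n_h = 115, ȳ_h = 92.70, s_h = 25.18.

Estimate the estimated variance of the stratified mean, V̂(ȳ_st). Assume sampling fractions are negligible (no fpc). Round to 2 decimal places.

V̂(ȳ_st) ≈ 2.30

V̂(ȳ_st) = Σ W_h² s_h²/n_h, with W_h = N_h/N and N = 1820:
  stratum 1: (150/1820)²·35.54²/26 = 0.32999
  stratum 2: (590/1820)²·20.23²/143 = 0.300758
  stratum 3: (500/1820)²·41.24²/116 = 1.10656
  stratum 4: (580/1820)²·25.18²/115 = 0.559921
V̂(ȳ_st) = 2.29723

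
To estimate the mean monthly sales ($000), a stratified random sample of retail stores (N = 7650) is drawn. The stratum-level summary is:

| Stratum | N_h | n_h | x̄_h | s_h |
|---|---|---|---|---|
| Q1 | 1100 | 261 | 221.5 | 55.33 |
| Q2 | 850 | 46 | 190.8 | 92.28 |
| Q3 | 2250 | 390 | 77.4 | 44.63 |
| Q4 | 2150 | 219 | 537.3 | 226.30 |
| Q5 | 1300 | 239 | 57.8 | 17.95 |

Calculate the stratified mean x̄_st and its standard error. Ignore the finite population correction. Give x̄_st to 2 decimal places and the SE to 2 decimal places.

x̄_st = Σ W_h x̄_h = (1100·221.5 + 850·190.8 + 2250·77.4 + 2150·537.3 + 1300·57.8)/7650 = 236.64248
V̂(x̄_st) = Σ W_h² s_h²/n_h, with W_h = N_h/N and N = 7650:
  stratum Q1: (1100/7650)²·55.33²/261 = 0.242518
  stratum Q2: (850/7650)²·92.28²/46 = 2.28545
  stratum Q3: (2250/7650)²·44.63²/390 = 0.441806
  stratum Q4: (2150/7650)²·226.30²/219 = 18.4705
  stratum Q5: (1300/7650)²·17.95²/239 = 0.0389309
V̂(x̄_st) = 21.4792
SE(x̄_st) = √21.4792 = 4.63457

x̄_st ≈ 236.64, SE ≈ 4.63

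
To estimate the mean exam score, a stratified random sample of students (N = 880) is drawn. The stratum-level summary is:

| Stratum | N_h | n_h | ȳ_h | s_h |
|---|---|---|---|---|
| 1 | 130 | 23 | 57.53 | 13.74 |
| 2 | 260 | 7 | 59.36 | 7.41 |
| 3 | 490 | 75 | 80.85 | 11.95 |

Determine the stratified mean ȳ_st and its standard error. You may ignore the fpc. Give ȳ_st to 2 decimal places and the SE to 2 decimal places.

ȳ_st ≈ 71.06, SE ≈ 1.21

ȳ_st = Σ W_h ȳ_h = (130·57.53 + 260·59.36 + 490·80.85)/880 = 71.05568
V̂(ȳ_st) = Σ W_h² s_h²/n_h, with W_h = N_h/N and N = 880:
  stratum 1: (130/880)²·13.74²/23 = 0.179129
  stratum 2: (260/880)²·7.41²/7 = 0.684731
  stratum 3: (490/880)²·11.95²/75 = 0.590339
V̂(ȳ_st) = 1.4542
SE(ȳ_st) = √1.4542 = 1.2059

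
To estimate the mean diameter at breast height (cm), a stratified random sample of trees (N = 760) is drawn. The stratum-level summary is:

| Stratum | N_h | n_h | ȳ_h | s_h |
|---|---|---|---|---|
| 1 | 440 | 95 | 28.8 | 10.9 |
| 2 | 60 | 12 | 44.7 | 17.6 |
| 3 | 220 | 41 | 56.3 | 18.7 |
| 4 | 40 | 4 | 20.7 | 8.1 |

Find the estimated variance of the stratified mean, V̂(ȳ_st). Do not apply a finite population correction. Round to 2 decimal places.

V̂(ȳ_st) ≈ 1.34

V̂(ȳ_st) = Σ W_h² s_h²/n_h, with W_h = N_h/N and N = 760:
  stratum 1: (440/760)²·10.9²/95 = 0.419187
  stratum 2: (60/760)²·17.6²/12 = 0.160886
  stratum 3: (220/760)²·18.7²/41 = 0.71469
  stratum 4: (40/760)²·8.1²/4 = 0.0454363
V̂(ȳ_st) = 1.3402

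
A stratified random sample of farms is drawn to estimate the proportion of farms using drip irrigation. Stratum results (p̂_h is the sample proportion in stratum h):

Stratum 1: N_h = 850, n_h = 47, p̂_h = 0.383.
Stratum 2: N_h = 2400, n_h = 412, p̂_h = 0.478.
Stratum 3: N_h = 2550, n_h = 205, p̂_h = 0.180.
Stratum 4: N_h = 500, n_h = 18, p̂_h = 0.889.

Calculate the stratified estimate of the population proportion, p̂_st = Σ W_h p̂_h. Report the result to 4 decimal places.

N = 6300; stratum weights W_h = N_h/N.
p̂_st = Σ W_h p̂_h = (850·0.383 + 2400·0.478 + 2550·0.180 + 500·0.889)/6300 = 0.37718

p̂_st ≈ 0.3772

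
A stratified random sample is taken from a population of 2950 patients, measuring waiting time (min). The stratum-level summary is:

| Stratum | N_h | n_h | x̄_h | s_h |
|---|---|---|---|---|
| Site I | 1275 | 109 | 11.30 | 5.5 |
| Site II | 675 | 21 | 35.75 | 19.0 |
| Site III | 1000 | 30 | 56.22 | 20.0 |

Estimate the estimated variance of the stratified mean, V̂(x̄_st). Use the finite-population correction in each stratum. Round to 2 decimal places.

V̂(x̄_st) ≈ 2.41

V̂(x̄_st) = Σ W_h² (1 − n_h/N_h) s_h²/n_h, with W_h = N_h/N and N = 2950:
  stratum Site I: (1275/2950)²·(1 − 109/1275)·5.5²/109 = 0.0474093
  stratum Site II: (675/2950)²·(1 − 21/675)·19.0²/21 = 0.872018
  stratum Site III: (1000/2950)²·(1 − 30/1000)·20.0²/30 = 1.48616
V̂(x̄_st) = 2.40559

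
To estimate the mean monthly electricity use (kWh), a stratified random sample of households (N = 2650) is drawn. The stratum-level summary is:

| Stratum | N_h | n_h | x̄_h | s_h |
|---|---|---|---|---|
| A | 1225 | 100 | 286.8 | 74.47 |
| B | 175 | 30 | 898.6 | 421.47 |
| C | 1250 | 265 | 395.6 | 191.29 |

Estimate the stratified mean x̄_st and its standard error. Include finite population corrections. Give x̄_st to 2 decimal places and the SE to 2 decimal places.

x̄_st = Σ W_h x̄_h = (1225·286.8 + 175·898.6 + 1250·395.6)/2650 = 378.52264
V̂(x̄_st) = Σ W_h² (1 − n_h/N_h) s_h²/n_h, with W_h = N_h/N and N = 2650:
  stratum A: (1225/2650)²·(1 − 100/1225)·74.47²/100 = 10.8833
  stratum B: (175/2650)²·(1 − 30/175)·421.47²/30 = 21.3957
  stratum C: (1250/2650)²·(1 − 265/1250)·191.29²/265 = 24.2099
V̂(x̄_st) = 56.4889
SE(x̄_st) = √56.4889 = 7.51591

x̄_st ≈ 378.52, SE ≈ 7.52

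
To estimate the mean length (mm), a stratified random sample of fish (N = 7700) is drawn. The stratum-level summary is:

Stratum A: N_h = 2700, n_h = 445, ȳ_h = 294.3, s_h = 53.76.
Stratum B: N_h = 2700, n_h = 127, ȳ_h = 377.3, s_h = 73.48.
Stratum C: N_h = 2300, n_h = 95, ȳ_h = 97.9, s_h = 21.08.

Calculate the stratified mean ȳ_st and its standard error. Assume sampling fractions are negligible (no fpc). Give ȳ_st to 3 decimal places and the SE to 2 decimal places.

ȳ_st ≈ 264.739, SE ≈ 2.54

ȳ_st = Σ W_h ȳ_h = (2700·294.3 + 2700·377.3 + 2300·97.9)/7700 = 264.73896
V̂(ȳ_st) = Σ W_h² s_h²/n_h, with W_h = N_h/N and N = 7700:
  stratum A: (2700/7700)²·53.76²/445 = 0.798555
  stratum B: (2700/7700)²·73.48²/127 = 5.22734
  stratum C: (2300/7700)²·21.08²/95 = 0.417342
V̂(ȳ_st) = 6.44324
SE(ȳ_st) = √6.44324 = 2.53835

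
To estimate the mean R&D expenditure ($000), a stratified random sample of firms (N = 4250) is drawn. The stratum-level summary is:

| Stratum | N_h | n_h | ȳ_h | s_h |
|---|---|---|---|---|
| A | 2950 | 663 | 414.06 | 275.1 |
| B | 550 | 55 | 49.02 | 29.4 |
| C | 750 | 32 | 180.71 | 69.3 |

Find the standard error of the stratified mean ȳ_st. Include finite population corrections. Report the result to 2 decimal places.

SE(ȳ_st) ≈ 6.88

V̂(ȳ_st) = Σ W_h² (1 − n_h/N_h) s_h²/n_h, with W_h = N_h/N and N = 4250:
  stratum A: (2950/4250)²·(1 − 663/2950)·275.1²/663 = 42.6361
  stratum B: (550/4250)²·(1 − 55/550)·29.4²/55 = 0.236877
  stratum C: (750/4250)²·(1 − 32/750)·69.3²/32 = 4.47429
V̂(ȳ_st) = 47.3473
SE(ȳ_st) = √47.3473 = 6.88094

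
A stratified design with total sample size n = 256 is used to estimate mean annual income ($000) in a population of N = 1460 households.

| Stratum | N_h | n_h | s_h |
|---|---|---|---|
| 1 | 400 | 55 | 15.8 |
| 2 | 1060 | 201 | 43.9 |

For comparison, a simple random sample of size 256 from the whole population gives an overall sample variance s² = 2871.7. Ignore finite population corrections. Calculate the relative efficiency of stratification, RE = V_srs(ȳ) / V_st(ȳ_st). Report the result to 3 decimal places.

V̂(ȳ_st) = Σ W_h² s_h²/n_h, with W_h = N_h/N and N = 1460:
  stratum 1: (400/1460)²·15.8²/55 = 0.340695
  stratum 2: (1060/1460)²·43.9²/201 = 5.05404
V_st = 5.39474
V_srs = s²/n = 2871.7/256 = 11.2176
Relative efficiency = V_srs / V_st = 11.2176/5.39474 = 2.0794

RE ≈ 2.079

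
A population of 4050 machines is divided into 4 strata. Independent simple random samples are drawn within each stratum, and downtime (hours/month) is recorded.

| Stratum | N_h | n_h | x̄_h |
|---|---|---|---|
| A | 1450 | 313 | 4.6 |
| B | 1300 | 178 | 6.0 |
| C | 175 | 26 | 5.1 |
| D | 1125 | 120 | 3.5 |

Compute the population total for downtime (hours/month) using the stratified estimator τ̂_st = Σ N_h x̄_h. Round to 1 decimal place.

τ̂_st = Σ N_h x̄_h = 1450·4.6 + 1300·6.0 + 175·5.1 + 1125·3.5 = 19300.0

τ̂_st ≈ 19300.0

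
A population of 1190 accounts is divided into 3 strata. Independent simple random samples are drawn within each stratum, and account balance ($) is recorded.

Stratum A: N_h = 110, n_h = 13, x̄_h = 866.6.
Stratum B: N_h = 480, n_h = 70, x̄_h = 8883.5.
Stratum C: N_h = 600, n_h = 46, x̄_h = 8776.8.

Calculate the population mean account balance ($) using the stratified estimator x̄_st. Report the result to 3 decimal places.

N = Σ N_h = 1190. Stratum weights W_h = N_h/N.
x̄_st = (110·866.6 + 480·8883.5 + 600·8776.8) / 1190 = 8088.64370

x̄_st ≈ 8088.644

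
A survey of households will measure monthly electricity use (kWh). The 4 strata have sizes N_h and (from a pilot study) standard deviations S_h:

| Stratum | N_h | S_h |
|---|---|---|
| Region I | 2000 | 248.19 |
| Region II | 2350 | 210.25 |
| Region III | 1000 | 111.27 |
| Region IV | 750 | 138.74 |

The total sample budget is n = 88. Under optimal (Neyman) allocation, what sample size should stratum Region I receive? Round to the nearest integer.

Neyman allocation: n_h = n · N_h S_h / Σ N_i S_i, with n = 88.
  stratum Region I: N_h·S_h = 2000·248.19 = 496380.00
  stratum Region II: N_h·S_h = 2350·210.25 = 494087.50
  stratum Region III: N_h·S_h = 1000·111.27 = 111270.00
  stratum Region IV: N_h·S_h = 750·138.74 = 104055.00
Σ N_h S_h = 1205792.50
n for stratum Region I = 88·496380.00/1205792.50 = 36.226 → 36

36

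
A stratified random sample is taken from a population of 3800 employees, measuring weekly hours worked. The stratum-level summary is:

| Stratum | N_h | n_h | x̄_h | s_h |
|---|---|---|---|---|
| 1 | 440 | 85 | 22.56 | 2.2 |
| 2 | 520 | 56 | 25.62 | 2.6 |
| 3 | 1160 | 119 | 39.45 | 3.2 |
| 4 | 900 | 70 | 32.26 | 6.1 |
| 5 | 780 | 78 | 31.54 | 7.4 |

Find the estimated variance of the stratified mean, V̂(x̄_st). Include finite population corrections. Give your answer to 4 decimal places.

V̂(x̄_st) ≈ 0.0639

V̂(x̄_st) = Σ W_h² (1 − n_h/N_h) s_h²/n_h, with W_h = N_h/N and N = 3800:
  stratum 1: (440/3800)²·(1 − 85/440)·2.2²/85 = 0.000615943
  stratum 2: (520/3800)²·(1 − 56/520)·2.6²/56 = 0.00201703
  stratum 3: (1160/3800)²·(1 − 119/1160)·3.2²/119 = 0.00719606
  stratum 4: (900/3800)²·(1 − 70/900)·6.1²/70 = 0.0274989
  stratum 5: (780/3800)²·(1 − 78/780)·7.4²/78 = 0.0266216
V̂(x̄_st) = 0.0639495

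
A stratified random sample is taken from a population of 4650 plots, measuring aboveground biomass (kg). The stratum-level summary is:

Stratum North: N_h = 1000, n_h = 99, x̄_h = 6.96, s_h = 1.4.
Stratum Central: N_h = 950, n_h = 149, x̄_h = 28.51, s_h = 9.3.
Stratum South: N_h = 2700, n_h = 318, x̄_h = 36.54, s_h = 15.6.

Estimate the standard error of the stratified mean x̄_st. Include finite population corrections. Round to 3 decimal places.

V̂(x̄_st) = Σ W_h² (1 − n_h/N_h) s_h²/n_h, with W_h = N_h/N and N = 4650:
  stratum North: (1000/4650)²·(1 − 99/1000)·1.4²/99 = 0.000824973
  stratum Central: (950/4650)²·(1 − 149/950)·9.3²/149 = 0.0204282
  stratum South: (2700/4650)²·(1 − 318/2700)·15.6²/318 = 0.227626
V̂(x̄_st) = 0.248879
SE(x̄_st) = √0.248879 = 0.498878

SE(x̄_st) ≈ 0.499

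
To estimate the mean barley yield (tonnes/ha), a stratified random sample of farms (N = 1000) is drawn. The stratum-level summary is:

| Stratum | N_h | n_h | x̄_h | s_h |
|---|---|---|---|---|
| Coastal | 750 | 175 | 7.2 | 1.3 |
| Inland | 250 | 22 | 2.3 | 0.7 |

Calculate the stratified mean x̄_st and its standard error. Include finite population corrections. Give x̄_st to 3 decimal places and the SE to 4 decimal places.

x̄_st = Σ W_h x̄_h = (750·7.2 + 250·2.3)/1000 = 5.97500
V̂(x̄_st) = Σ W_h² (1 − n_h/N_h) s_h²/n_h, with W_h = N_h/N and N = 1000:
  stratum Coastal: (750/1000)²·(1 − 175/750)·1.3²/175 = 0.00416464
  stratum Inland: (250/1000)²·(1 − 22/250)·0.7²/22 = 0.00126955
V̂(x̄_st) = 0.00543419
SE(x̄_st) = √0.00543419 = 0.0737169

x̄_st ≈ 5.975, SE ≈ 0.0737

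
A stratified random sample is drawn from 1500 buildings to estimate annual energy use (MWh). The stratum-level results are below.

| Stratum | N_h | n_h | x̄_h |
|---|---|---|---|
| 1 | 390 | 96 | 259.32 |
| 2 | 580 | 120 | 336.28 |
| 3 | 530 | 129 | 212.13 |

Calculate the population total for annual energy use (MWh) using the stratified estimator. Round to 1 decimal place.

τ̂_st = Σ N_h x̄_h = 390·259.32 + 580·336.28 + 530·212.13 = 408606.1

τ̂_st ≈ 408606.1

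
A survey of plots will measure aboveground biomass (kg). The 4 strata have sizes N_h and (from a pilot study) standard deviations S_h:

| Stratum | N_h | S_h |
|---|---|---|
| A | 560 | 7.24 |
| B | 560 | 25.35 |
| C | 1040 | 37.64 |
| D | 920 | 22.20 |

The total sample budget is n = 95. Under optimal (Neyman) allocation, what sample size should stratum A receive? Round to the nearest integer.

Neyman allocation: n_h = n · N_h S_h / Σ N_i S_i, with n = 95.
  stratum A: N_h·S_h = 560·7.24 = 4054.40
  stratum B: N_h·S_h = 560·25.35 = 14196.00
  stratum C: N_h·S_h = 1040·37.64 = 39145.60
  stratum D: N_h·S_h = 920·22.20 = 20424.00
Σ N_h S_h = 77820.00
n for stratum A = 95·4054.40/77820.00 = 4.949 → 5

5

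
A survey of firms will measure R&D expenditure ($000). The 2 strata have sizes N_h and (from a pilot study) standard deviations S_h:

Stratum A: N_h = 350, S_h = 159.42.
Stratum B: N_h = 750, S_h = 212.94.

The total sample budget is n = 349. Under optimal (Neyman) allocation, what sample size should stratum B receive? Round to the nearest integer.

Neyman allocation: n_h = n · N_h S_h / Σ N_i S_i, with n = 349.
  stratum A: N_h·S_h = 350·159.42 = 55797.00
  stratum B: N_h·S_h = 750·212.94 = 159705.00
Σ N_h S_h = 215502.00
n for stratum B = 349·159705.00/215502.00 = 258.638 → 259

259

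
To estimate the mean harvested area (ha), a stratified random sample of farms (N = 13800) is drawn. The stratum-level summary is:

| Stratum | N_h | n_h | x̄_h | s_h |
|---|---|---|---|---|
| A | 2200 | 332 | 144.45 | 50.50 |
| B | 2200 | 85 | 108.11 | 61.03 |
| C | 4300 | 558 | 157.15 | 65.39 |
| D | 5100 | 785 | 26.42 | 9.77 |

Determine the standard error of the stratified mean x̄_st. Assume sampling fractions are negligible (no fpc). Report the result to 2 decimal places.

V̂(x̄_st) = Σ W_h² s_h²/n_h, with W_h = N_h/N and N = 13800:
  stratum A: (2200/13800)²·50.50²/332 = 0.195223
  stratum B: (2200/13800)²·61.03²/85 = 1.11367
  stratum C: (4300/13800)²·65.39²/558 = 0.74399
  stratum D: (5100/13800)²·9.77²/785 = 0.0166074
V̂(x̄_st) = 2.06949
SE(x̄_st) = √2.06949 = 1.43857

SE(x̄_st) ≈ 1.44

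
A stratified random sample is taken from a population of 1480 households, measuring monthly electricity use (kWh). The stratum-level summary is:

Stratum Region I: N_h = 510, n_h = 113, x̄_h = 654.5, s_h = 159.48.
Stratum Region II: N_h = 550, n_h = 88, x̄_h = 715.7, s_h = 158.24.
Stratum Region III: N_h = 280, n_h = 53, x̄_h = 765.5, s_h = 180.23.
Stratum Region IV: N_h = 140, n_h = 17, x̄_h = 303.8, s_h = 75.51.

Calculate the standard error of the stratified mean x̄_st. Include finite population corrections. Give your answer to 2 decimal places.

SE(x̄_st) ≈ 8.62

V̂(x̄_st) = Σ W_h² (1 − n_h/N_h) s_h²/n_h, with W_h = N_h/N and N = 1480:
  stratum Region I: (510/1480)²·(1 − 113/510)·159.48²/113 = 20.8052
  stratum Region II: (550/1480)²·(1 − 88/550)·158.24²/88 = 33.0089
  stratum Region III: (280/1480)²·(1 − 53/280)·180.23²/53 = 17.7844
  stratum Region IV: (140/1480)²·(1 − 17/140)·75.51²/17 = 2.63675
V̂(x̄_st) = 74.2352
SE(x̄_st) = √74.2352 = 8.61599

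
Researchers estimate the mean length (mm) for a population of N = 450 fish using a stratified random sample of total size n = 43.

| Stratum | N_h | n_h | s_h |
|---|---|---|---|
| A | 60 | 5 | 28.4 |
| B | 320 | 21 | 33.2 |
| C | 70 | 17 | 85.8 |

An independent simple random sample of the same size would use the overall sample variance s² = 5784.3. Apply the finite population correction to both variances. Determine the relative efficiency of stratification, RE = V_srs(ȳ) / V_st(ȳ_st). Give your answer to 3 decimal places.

V̂(ȳ_st) = Σ W_h² (1 − n_h/N_h) s_h²/n_h, with W_h = N_h/N and N = 450:
  stratum A: (60/450)²·(1 − 5/60)·28.4²/5 = 2.62879
  stratum B: (320/450)²·(1 − 21/320)·33.2²/21 = 24.8001
  stratum C: (70/450)²·(1 − 17/70)·85.8²/17 = 7.93368
V_st = 35.3625
V_srs = (1 − 43/450)·5784.3/43 = 121.665
Relative efficiency = V_srs / V_st = 121.665/35.3625 = 3.4405

RE ≈ 3.440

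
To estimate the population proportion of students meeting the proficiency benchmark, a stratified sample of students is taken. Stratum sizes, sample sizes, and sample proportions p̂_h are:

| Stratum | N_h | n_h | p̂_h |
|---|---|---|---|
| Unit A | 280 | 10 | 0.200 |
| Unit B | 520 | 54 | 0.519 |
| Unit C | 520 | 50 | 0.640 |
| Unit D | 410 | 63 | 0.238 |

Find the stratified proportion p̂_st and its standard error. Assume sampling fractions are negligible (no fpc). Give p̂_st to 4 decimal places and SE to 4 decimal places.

N = 1730; stratum weights W_h = N_h/N.
p̂_st = Σ W_h p̂_h = (280·0.200 + 520·0.519 + 520·0.640 + 410·0.238)/1730 = 0.43714
V̂(p̂_st) = Σ W_h² p̂_h(1−p̂_h)/(n_h−1):
  stratum Unit A: (280/1730)²·0.200·0.800/9 = 0.000465695
  stratum Unit B: (520/1730)²·0.519·0.481/53 = 0.00042555
  stratum Unit C: (520/1730)²·0.640·0.360/49 = 0.000424816
  stratum Unit D: (410/1730)²·0.238·0.762/62 = 0.000164292
V̂(p̂_st) = 0.00148035; SE = √V̂ = 0.0384754

p̂_st ≈ 0.4371, SE ≈ 0.0385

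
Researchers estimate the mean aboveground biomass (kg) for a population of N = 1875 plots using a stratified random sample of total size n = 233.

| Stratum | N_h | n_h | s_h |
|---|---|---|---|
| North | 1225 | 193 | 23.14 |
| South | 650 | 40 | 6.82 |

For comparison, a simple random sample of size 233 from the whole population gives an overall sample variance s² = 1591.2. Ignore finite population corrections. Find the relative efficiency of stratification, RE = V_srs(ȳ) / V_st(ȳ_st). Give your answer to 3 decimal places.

V̂(ȳ_st) = Σ W_h² s_h²/n_h, with W_h = N_h/N and N = 1875:
  stratum North: (1225/1875)²·23.14²/193 = 1.18424
  stratum South: (650/1875)²·6.82²/40 = 0.139744
V_st = 1.32398
V_srs = s²/n = 1591.2/233 = 6.82918
Relative efficiency = V_srs / V_st = 6.82918/1.32398 = 5.1581

RE ≈ 5.158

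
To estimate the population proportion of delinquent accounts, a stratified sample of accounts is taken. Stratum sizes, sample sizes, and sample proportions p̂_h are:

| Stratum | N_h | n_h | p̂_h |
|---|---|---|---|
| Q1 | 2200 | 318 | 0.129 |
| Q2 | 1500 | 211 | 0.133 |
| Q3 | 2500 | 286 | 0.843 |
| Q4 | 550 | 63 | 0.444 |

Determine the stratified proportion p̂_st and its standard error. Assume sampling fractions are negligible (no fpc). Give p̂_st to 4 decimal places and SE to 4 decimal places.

p̂_st ≈ 0.4200, SE ≈ 0.0124

N = 6750; stratum weights W_h = N_h/N.
p̂_st = Σ W_h p̂_h = (2200·0.129 + 1500·0.133 + 2500·0.843 + 550·0.444)/6750 = 0.42000
V̂(p̂_st) = Σ W_h² p̂_h(1−p̂_h)/(n_h−1):
  stratum Q1: (2200/6750)²·0.129·0.871/317 = 3.76519e-05
  stratum Q2: (1500/6750)²·0.133·0.867/210 = 2.7116e-05
  stratum Q3: (2500/6750)²·0.843·0.157/285 = 6.37023e-05
  stratum Q4: (550/6750)²·0.444·0.556/62 = 2.64353e-05
V̂(p̂_st) = 0.000154905; SE = √V̂ = 0.0124461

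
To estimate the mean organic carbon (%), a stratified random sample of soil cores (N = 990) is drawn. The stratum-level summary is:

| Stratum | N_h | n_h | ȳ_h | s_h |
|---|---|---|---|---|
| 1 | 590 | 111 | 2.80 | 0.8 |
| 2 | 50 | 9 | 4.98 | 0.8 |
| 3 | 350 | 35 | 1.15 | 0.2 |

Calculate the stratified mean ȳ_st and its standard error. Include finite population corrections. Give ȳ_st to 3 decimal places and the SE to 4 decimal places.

ȳ_st = Σ W_h ȳ_h = (590·2.80 + 50·4.98 + 350·1.15)/990 = 2.32677
V̂(ȳ_st) = Σ W_h² (1 − n_h/N_h) s_h²/n_h, with W_h = N_h/N and N = 990:
  stratum 1: (590/990)²·(1 − 111/590)·0.8²/111 = 0.00166255
  stratum 2: (50/990)²·(1 − 9/50)·0.8²/9 = 0.000148738
  stratum 3: (350/990)²·(1 − 35/350)·0.2²/35 = 0.000128558
V̂(ȳ_st) = 0.00193984
SE(ȳ_st) = √0.00193984 = 0.0440437

ȳ_st ≈ 2.327, SE ≈ 0.0440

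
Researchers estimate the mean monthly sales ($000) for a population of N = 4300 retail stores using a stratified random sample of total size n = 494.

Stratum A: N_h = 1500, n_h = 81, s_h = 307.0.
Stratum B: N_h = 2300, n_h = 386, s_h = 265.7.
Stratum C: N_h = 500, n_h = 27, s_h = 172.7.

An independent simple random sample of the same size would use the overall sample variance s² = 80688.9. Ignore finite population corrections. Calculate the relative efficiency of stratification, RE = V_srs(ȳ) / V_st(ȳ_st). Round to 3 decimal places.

V̂(ȳ_st) = Σ W_h² s_h²/n_h, with W_h = N_h/N and N = 4300:
  stratum A: (1500/4300)²·307.0²/81 = 141.592
  stratum B: (2300/4300)²·265.7²/386 = 52.3256
  stratum C: (500/4300)²·172.7²/27 = 14.9356
V_st = 208.853
V_srs = s²/n = 80688.9/494 = 163.338
Relative efficiency = V_srs / V_st = 163.338/208.853 = 0.7821

RE ≈ 0.782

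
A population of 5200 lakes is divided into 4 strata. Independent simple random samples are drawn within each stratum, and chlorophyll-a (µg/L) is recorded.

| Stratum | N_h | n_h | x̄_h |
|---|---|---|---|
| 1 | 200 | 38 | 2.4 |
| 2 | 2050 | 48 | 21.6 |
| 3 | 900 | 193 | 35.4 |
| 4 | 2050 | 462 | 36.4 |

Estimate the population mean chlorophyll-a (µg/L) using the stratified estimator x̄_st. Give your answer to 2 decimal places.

x̄_st ≈ 29.08

N = Σ N_h = 5200. Stratum weights W_h = N_h/N.
x̄_st = (200·2.4 + 2050·21.6 + 900·35.4 + 2050·36.4) / 5200 = 29.0846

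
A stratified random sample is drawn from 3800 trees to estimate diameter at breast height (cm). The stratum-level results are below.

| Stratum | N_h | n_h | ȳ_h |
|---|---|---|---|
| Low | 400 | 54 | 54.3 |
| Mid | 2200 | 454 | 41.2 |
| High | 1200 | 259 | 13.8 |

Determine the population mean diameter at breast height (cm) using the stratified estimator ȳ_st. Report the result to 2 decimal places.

N = Σ N_h = 3800. Stratum weights W_h = N_h/N.
ȳ_st = (400·54.3 + 2200·41.2 + 1200·13.8) / 3800 = 33.9263

ȳ_st ≈ 33.93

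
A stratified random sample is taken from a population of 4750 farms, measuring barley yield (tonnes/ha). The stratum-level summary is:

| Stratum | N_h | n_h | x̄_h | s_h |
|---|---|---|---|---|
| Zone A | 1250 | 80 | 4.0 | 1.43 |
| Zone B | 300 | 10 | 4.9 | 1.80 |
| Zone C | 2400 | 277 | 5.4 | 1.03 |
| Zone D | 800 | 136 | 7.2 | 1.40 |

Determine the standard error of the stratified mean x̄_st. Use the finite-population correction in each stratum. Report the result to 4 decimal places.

V̂(x̄_st) = Σ W_h² (1 − n_h/N_h) s_h²/n_h, with W_h = N_h/N and N = 4750:
  stratum Zone A: (1250/4750)²·(1 − 80/1250)·1.43²/80 = 0.00165688
  stratum Zone B: (300/4750)²·(1 − 10/300)·1.80²/10 = 0.00124933
  stratum Zone C: (2400/4750)²·(1 − 277/2400)·1.03²/277 = 0.000864906
  stratum Zone D: (800/4750)²·(1 − 136/800)·1.40²/136 = 0.000339303
V̂(x̄_st) = 0.00411042
SE(x̄_st) = √0.00411042 = 0.0641125

SE(x̄_st) ≈ 0.0641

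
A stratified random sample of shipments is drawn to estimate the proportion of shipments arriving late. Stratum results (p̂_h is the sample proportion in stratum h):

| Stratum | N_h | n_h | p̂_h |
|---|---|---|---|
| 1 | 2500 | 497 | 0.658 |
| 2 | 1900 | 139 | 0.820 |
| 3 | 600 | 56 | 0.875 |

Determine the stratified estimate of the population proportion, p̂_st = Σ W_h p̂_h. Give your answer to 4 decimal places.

p̂_st ≈ 0.7456

N = 5000; stratum weights W_h = N_h/N.
p̂_st = Σ W_h p̂_h = (2500·0.658 + 1900·0.820 + 600·0.875)/5000 = 0.74560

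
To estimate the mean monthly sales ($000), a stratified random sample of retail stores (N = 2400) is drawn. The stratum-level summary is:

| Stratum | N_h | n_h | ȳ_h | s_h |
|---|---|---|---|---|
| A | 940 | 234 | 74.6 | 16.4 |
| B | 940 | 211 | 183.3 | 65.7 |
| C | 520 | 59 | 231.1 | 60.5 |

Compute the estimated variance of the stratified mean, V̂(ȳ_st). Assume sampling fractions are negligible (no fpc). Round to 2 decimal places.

V̂(ȳ_st) ≈ 6.23

V̂(ȳ_st) = Σ W_h² s_h²/n_h, with W_h = N_h/N and N = 2400:
  stratum A: (940/2400)²·16.4²/234 = 0.176321
  stratum B: (940/2400)²·65.7²/211 = 3.13821
  stratum C: (520/2400)²·60.5²/59 = 2.91235
V̂(ȳ_st) = 6.22687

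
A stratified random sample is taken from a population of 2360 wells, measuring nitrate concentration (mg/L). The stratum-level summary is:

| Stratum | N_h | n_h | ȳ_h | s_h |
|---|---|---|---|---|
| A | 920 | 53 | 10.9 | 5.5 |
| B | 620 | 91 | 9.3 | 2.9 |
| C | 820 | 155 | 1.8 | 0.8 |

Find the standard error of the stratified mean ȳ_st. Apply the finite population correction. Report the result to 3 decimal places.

SE(ȳ_st) ≈ 0.296

V̂(ȳ_st) = Σ W_h² (1 − n_h/N_h) s_h²/n_h, with W_h = N_h/N and N = 2360:
  stratum A: (920/2360)²·(1 − 53/920)·5.5²/53 = 0.0817396
  stratum B: (620/2360)²·(1 − 91/620)·2.9²/91 = 0.00544224
  stratum C: (820/2360)²·(1 − 155/820)·0.8²/155 = 0.000404259
V̂(ȳ_st) = 0.0875861
SE(ȳ_st) = √0.0875861 = 0.295949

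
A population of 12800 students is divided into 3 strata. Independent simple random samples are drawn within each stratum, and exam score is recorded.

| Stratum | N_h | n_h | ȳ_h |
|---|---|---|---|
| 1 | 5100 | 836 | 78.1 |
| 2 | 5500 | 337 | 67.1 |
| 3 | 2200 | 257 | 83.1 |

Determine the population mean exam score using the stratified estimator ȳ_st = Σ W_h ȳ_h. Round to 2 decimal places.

ȳ_st ≈ 74.23

N = Σ N_h = 12800. Stratum weights W_h = N_h/N.
ȳ_st = (5100·78.1 + 5500·67.1 + 2200·83.1) / 12800 = 74.2328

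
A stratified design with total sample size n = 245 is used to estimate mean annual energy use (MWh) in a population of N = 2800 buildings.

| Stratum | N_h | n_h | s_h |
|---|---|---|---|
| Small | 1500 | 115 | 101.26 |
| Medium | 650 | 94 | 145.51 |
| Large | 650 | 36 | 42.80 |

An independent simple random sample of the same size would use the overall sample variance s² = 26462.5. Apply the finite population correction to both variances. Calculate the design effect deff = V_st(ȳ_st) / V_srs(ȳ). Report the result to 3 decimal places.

deff ≈ 0.371

V̂(ȳ_st) = Σ W_h² (1 − n_h/N_h) s_h²/n_h, with W_h = N_h/N and N = 2800:
  stratum Small: (1500/2800)²·(1 − 115/1500)·101.26²/115 = 23.6267
  stratum Medium: (650/2800)²·(1 − 94/650)·145.51²/94 = 10.3832
  stratum Large: (650/2800)²·(1 − 36/650)·42.80²/36 = 2.5903
V_st = 36.6002
V_srs = (1 − 245/2800)·26462.5/245 = 98.5593
deff = V_st / V_srs = 36.6002/98.5593 = 0.3714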